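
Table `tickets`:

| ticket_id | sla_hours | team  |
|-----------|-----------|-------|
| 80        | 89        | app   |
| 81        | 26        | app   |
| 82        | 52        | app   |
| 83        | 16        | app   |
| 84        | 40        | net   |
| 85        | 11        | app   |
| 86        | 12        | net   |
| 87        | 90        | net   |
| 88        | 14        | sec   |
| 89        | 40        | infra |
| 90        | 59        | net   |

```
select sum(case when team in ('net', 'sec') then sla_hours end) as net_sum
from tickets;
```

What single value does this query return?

215

ticket_id=80: ✗
ticket_id=81: ✗
ticket_id=82: ✗
ticket_id=83: ✗
ticket_id=84: ✓ → 40
ticket_id=85: ✗
ticket_id=86: ✓ → 12
ticket_id=87: ✓ → 90
ticket_id=88: ✓ → 14
ticket_id=89: ✗
ticket_id=90: ✓ → 59
net_sum = 40 + 12 + 90 + 14 + 59 = 215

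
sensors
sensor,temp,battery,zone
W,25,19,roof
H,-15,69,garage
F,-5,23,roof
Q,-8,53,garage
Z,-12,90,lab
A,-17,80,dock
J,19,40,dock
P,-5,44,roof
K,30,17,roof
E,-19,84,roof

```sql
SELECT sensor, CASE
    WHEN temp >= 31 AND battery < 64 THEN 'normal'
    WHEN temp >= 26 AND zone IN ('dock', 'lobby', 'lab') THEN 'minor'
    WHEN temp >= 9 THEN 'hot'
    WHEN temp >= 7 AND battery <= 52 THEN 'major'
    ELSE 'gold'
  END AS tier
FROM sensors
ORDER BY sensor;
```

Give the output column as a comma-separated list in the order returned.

gold, gold, gold, gold, hot, hot, gold, gold, hot, gold

sensor=A: ELSE → gold
sensor=E: ELSE → gold
sensor=F: ELSE → gold
sensor=H: ELSE → gold
sensor=J: temp >= 9 → hot
sensor=K: temp >= 9 → hot
sensor=P: ELSE → gold
sensor=Q: ELSE → gold
sensor=W: temp >= 9 → hot
sensor=Z: ELSE → gold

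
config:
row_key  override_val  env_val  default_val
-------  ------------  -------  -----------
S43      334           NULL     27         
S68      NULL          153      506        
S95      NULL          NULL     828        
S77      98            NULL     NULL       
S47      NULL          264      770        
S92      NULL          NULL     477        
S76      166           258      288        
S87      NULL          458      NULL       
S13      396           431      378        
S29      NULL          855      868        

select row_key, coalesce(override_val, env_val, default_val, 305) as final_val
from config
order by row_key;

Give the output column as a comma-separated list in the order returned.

row_key=S13: override_val=396 → 396
row_key=S29: override_val=NULL, env_val=855 → 855
row_key=S43: override_val=334 → 334
row_key=S47: override_val=NULL, env_val=264 → 264
row_key=S68: override_val=NULL, env_val=153 → 153
row_key=S76: override_val=166 → 166
row_key=S77: override_val=98 → 98
row_key=S87: override_val=NULL, env_val=458 → 458
row_key=S92: override_val=NULL, env_val=NULL, default_val=477 → 477
row_key=S95: override_val=NULL, env_val=NULL, default_val=828 → 828

396, 855, 334, 264, 153, 166, 98, 458, 477, 828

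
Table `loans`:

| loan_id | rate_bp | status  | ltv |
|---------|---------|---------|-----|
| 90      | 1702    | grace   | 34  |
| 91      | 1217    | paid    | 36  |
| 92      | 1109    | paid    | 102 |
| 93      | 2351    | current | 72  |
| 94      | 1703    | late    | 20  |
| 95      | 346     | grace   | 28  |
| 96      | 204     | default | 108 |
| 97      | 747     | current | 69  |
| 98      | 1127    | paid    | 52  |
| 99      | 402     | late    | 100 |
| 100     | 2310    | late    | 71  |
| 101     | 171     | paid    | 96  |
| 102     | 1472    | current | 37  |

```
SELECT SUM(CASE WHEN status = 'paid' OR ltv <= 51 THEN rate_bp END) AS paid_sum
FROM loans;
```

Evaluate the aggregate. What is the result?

loan_id=90: ✓ → 1702
loan_id=91: ✓ → 1217
loan_id=92: ✓ → 1109
loan_id=93: ✗
loan_id=94: ✓ → 1703
loan_id=95: ✓ → 346
loan_id=96: ✗
loan_id=97: ✗
loan_id=98: ✓ → 1127
loan_id=99: ✗
loan_id=100: ✗
loan_id=101: ✓ → 171
loan_id=102: ✓ → 1472
paid_sum = 1702 + 1217 + 1109 + 1703 + 346 + 1127 + 171 + 1472 = 8847

8847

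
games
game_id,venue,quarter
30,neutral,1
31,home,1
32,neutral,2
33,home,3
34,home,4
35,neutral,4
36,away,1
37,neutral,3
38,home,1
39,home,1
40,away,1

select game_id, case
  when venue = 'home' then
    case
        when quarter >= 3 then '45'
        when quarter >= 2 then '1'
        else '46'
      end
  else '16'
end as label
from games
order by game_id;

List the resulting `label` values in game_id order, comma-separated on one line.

game_id=30: venue='neutral' → outer ELSE → 16
game_id=31: venue='home' → inner[ELSE] → 46
game_id=32: venue='neutral' → outer ELSE → 16
game_id=33: venue='home' → inner[quarter >= 3] → 45
game_id=34: venue='home' → inner[quarter >= 3] → 45
game_id=35: venue='neutral' → outer ELSE → 16
game_id=36: venue='away' → outer ELSE → 16
game_id=37: venue='neutral' → outer ELSE → 16
game_id=38: venue='home' → inner[ELSE] → 46
game_id=39: venue='home' → inner[ELSE] → 46
game_id=40: venue='away' → outer ELSE → 16

16, 46, 16, 45, 45, 16, 16, 16, 46, 46, 16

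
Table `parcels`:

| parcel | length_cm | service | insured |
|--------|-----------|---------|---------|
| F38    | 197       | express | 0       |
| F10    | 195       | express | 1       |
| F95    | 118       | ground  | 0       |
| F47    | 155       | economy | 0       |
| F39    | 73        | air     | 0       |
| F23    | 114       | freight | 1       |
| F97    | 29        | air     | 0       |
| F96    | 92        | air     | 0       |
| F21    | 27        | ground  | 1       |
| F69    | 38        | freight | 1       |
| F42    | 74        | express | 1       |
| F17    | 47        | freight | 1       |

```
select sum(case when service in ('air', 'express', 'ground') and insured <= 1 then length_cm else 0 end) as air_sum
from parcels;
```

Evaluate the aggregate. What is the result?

805

parcel=F38: ✓ → 197
parcel=F10: ✓ → 195
parcel=F95: ✓ → 118
parcel=F47: ✗
parcel=F39: ✓ → 73
parcel=F23: ✗
parcel=F97: ✓ → 29
parcel=F96: ✓ → 92
parcel=F21: ✓ → 27
parcel=F69: ✗
parcel=F42: ✓ → 74
parcel=F17: ✗
air_sum = 197 + 195 + 118 + 73 + 29 + 92 + 27 + 74 = 805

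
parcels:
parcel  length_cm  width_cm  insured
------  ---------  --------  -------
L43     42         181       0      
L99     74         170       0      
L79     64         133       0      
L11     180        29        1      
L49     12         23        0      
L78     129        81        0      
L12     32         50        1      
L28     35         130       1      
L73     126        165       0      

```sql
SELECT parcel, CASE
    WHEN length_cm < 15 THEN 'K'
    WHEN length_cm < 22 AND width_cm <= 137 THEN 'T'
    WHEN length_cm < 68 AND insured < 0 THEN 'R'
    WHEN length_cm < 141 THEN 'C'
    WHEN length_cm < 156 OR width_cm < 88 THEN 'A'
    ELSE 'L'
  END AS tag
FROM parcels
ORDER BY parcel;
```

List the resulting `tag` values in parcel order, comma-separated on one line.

parcel=L11: length_cm < 156 OR width_cm < 88 → A
parcel=L12: length_cm < 141 → C
parcel=L28: length_cm < 141 → C
parcel=L43: length_cm < 141 → C
parcel=L49: length_cm < 15 → K
parcel=L73: length_cm < 141 → C
parcel=L78: length_cm < 141 → C
parcel=L79: length_cm < 141 → C
parcel=L99: length_cm < 141 → C

A, C, C, C, K, C, C, C, C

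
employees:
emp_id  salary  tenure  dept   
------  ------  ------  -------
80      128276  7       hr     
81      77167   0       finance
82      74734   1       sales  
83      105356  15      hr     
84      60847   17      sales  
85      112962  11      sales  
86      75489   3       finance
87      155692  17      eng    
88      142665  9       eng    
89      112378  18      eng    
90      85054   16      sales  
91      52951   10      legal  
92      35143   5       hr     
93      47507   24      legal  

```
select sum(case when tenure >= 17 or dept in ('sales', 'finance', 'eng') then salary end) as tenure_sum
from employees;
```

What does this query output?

emp_id=80: ✗
emp_id=81: ✓ → 77167
emp_id=82: ✓ → 74734
emp_id=83: ✗
emp_id=84: ✓ → 60847
emp_id=85: ✓ → 112962
emp_id=86: ✓ → 75489
emp_id=87: ✓ → 155692
emp_id=88: ✓ → 142665
emp_id=89: ✓ → 112378
emp_id=90: ✓ → 85054
emp_id=91: ✗
emp_id=92: ✗
emp_id=93: ✓ → 47507
tenure_sum = 77167 + 74734 + 60847 + 112962 + 75489 + 155692 + 142665 + 112378 + 85054 + 47507 = 944495

944495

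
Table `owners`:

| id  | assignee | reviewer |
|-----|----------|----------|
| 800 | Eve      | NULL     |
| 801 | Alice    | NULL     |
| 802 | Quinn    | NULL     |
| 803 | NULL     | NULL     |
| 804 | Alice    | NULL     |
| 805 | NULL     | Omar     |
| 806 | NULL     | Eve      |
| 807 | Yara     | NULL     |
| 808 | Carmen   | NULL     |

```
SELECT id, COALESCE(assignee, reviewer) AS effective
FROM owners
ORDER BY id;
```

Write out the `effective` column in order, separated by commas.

id=800: assignee=Eve → Eve
id=801: assignee=Alice → Alice
id=802: assignee=Quinn → Quinn
id=803: assignee=NULL, reviewer=NULL (all NULL) → NULL
id=804: assignee=Alice → Alice
id=805: assignee=NULL, reviewer=Omar → Omar
id=806: assignee=NULL, reviewer=Eve → Eve
id=807: assignee=Yara → Yara
id=808: assignee=Carmen → Carmen

Eve, Alice, Quinn, NULL, Alice, Omar, Eve, Yara, Carmen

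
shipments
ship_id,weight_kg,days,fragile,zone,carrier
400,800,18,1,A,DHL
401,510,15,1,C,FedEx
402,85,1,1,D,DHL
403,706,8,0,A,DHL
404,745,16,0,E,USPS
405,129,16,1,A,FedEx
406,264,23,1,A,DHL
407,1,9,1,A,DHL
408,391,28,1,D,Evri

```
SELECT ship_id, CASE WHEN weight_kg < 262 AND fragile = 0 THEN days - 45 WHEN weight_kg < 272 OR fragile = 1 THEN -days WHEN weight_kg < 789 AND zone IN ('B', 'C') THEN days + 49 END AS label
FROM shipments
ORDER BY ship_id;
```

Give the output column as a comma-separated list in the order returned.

-18, -15, -1, NULL, NULL, -16, -23, -9, -28

ship_id=400: weight_kg < 272 OR fragile = 1 → -18
ship_id=401: weight_kg < 272 OR fragile = 1 → -15
ship_id=402: weight_kg < 272 OR fragile = 1 → -1
ship_id=403: (no match → NULL) → NULL
ship_id=404: (no match → NULL) → NULL
ship_id=405: weight_kg < 272 OR fragile = 1 → -16
ship_id=406: weight_kg < 272 OR fragile = 1 → -23
ship_id=407: weight_kg < 272 OR fragile = 1 → -9
ship_id=408: weight_kg < 272 OR fragile = 1 → -28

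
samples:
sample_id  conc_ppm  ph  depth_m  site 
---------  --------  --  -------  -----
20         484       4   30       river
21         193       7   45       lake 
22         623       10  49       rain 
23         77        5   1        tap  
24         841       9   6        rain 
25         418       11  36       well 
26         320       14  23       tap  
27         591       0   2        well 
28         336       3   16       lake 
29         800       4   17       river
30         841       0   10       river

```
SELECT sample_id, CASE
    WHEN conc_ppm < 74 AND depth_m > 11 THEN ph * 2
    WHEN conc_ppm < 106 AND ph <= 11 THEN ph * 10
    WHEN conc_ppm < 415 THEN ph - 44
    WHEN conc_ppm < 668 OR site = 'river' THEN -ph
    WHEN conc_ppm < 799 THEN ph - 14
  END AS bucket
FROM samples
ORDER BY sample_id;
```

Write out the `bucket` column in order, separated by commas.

-4, -37, -10, 50, NULL, -11, -30, 0, -41, -4, 0

sample_id=20: conc_ppm < 668 OR site = 'river' → -4
sample_id=21: conc_ppm < 415 → -37
sample_id=22: conc_ppm < 668 OR site = 'river' → -10
sample_id=23: conc_ppm < 106 AND ph <= 11 → 50
sample_id=24: (no match → NULL) → NULL
sample_id=25: conc_ppm < 668 OR site = 'river' → -11
sample_id=26: conc_ppm < 415 → -30
sample_id=27: conc_ppm < 668 OR site = 'river' → 0
sample_id=28: conc_ppm < 415 → -41
sample_id=29: conc_ppm < 668 OR site = 'river' → -4
sample_id=30: conc_ppm < 668 OR site = 'river' → 0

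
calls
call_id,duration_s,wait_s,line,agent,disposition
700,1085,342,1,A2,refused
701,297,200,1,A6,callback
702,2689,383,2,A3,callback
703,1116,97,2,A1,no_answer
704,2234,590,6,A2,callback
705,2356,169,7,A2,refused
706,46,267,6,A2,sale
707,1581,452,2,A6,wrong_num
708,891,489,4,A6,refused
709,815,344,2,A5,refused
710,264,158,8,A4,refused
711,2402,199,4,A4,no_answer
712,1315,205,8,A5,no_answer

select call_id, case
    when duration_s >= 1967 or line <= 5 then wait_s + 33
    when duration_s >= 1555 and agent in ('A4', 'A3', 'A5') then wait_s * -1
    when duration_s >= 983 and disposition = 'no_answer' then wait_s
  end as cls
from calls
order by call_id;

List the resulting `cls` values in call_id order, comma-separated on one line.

375, 233, 416, 130, 623, 202, NULL, 485, 522, 377, NULL, 232, 205

call_id=700: duration_s >= 1967 or line <= 5 → 375
call_id=701: duration_s >= 1967 or line <= 5 → 233
call_id=702: duration_s >= 1967 or line <= 5 → 416
call_id=703: duration_s >= 1967 or line <= 5 → 130
call_id=704: duration_s >= 1967 or line <= 5 → 623
call_id=705: duration_s >= 1967 or line <= 5 → 202
call_id=706: (no match → NULL) → NULL
call_id=707: duration_s >= 1967 or line <= 5 → 485
call_id=708: duration_s >= 1967 or line <= 5 → 522
call_id=709: duration_s >= 1967 or line <= 5 → 377
call_id=710: (no match → NULL) → NULL
call_id=711: duration_s >= 1967 or line <= 5 → 232
call_id=712: duration_s >= 983 and disposition = 'no_answer' → 205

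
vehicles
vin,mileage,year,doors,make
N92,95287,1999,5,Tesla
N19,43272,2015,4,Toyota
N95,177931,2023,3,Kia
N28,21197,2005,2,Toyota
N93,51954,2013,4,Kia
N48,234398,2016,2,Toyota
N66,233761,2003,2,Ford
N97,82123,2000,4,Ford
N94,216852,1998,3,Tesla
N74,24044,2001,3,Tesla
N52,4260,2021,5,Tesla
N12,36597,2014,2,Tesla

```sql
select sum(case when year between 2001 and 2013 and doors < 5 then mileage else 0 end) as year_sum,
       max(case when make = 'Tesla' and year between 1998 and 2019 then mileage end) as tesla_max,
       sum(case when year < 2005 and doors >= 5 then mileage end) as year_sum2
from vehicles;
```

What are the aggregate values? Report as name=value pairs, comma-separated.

[year_sum: year between 2001 and 2013 and doors < 5]
vin=N92: ✗
vin=N19: ✗
vin=N95: ✗
vin=N28: ✓ → 21197
vin=N93: ✓ → 51954
vin=N48: ✗
vin=N66: ✓ → 233761
vin=N97: ✗
vin=N94: ✗
vin=N74: ✓ → 24044
vin=N52: ✗
vin=N12: ✗
year_sum = 21197 + 51954 + 233761 + 24044 = 330956
—
[tesla_max: make = 'Tesla' and year between 1998 and 2019]
vin=N92: ✓ → 95287
vin=N19: ✗
vin=N95: ✗
vin=N28: ✗
vin=N93: ✗
vin=N48: ✗
vin=N66: ✗
vin=N97: ✗
vin=N94: ✓ → 216852
vin=N74: ✓ → 24044
vin=N52: ✗
vin=N12: ✓ → 36597
tesla_max = MAX(95287, 216852, 24044, 36597) = 216852
—
[year_sum2: year < 2005 and doors >= 5]
vin=N92: ✓ → 95287
vin=N19: ✗
vin=N95: ✗
vin=N28: ✗
vin=N93: ✗
vin=N48: ✗
vin=N66: ✗
vin=N97: ✗
vin=N94: ✗
vin=N74: ✗
vin=N52: ✗
vin=N12: ✗
year_sum2 = 95287

year_sum=330956, tesla_max=216852, year_sum2=95287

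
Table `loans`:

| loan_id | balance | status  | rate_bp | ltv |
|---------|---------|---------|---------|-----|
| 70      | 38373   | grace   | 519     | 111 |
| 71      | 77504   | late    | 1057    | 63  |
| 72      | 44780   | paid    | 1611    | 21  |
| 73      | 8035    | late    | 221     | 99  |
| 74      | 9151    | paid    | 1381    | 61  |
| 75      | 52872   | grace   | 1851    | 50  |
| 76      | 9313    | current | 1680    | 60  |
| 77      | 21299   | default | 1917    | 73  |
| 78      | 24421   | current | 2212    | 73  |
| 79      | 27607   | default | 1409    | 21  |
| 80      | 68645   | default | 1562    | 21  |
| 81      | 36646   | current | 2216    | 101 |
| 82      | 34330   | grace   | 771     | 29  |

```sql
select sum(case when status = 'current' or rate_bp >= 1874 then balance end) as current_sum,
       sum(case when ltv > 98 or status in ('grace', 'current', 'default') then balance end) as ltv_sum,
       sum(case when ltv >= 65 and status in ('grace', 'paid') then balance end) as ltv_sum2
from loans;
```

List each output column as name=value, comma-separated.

current_sum=91679, ltv_sum=321541, ltv_sum2=38373

[current_sum: status = 'current' or rate_bp >= 1874]
loan_id=70: ✗
loan_id=71: ✗
loan_id=72: ✗
loan_id=73: ✗
loan_id=74: ✗
loan_id=75: ✗
loan_id=76: ✓ → 9313
loan_id=77: ✓ → 21299
loan_id=78: ✓ → 24421
loan_id=79: ✗
loan_id=80: ✗
loan_id=81: ✓ → 36646
loan_id=82: ✗
current_sum = 9313 + 21299 + 24421 + 36646 = 91679
—
[ltv_sum: ltv > 98 or status in ('grace', 'current', 'default')]
loan_id=70: ✓ → 38373
loan_id=71: ✗
loan_id=72: ✗
loan_id=73: ✓ → 8035
loan_id=74: ✗
loan_id=75: ✓ → 52872
loan_id=76: ✓ → 9313
loan_id=77: ✓ → 21299
loan_id=78: ✓ → 24421
loan_id=79: ✓ → 27607
loan_id=80: ✓ → 68645
loan_id=81: ✓ → 36646
loan_id=82: ✓ → 34330
ltv_sum = 38373 + 8035 + 52872 + 9313 + 21299 + 24421 + 27607 + 68645 + 36646 + 34330 = 321541
—
[ltv_sum2: ltv >= 65 and status in ('grace', 'paid')]
loan_id=70: ✓ → 38373
loan_id=71: ✗
loan_id=72: ✗
loan_id=73: ✗
loan_id=74: ✗
loan_id=75: ✗
loan_id=76: ✗
loan_id=77: ✗
loan_id=78: ✗
loan_id=79: ✗
loan_id=80: ✗
loan_id=81: ✗
loan_id=82: ✗
ltv_sum2 = 38373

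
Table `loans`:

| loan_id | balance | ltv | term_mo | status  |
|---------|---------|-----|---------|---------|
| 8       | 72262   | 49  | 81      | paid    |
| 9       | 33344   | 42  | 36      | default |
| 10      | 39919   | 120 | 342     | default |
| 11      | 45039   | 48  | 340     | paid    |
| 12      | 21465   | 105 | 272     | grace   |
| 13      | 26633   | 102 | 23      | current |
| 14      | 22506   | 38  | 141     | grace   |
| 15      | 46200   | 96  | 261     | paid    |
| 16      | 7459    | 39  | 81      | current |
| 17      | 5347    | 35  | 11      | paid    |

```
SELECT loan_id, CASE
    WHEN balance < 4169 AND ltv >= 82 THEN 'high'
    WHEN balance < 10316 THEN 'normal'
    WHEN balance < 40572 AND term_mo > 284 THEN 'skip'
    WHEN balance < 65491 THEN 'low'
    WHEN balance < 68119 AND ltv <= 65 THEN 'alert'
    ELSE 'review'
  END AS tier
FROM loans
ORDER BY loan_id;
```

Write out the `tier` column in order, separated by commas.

loan_id=8: ELSE → review
loan_id=9: balance < 65491 → low
loan_id=10: balance < 40572 AND term_mo > 284 → skip
loan_id=11: balance < 65491 → low
loan_id=12: balance < 65491 → low
loan_id=13: balance < 65491 → low
loan_id=14: balance < 65491 → low
loan_id=15: balance < 65491 → low
loan_id=16: balance < 10316 → normal
loan_id=17: balance < 10316 → normal

review, low, skip, low, low, low, low, low, normal, normal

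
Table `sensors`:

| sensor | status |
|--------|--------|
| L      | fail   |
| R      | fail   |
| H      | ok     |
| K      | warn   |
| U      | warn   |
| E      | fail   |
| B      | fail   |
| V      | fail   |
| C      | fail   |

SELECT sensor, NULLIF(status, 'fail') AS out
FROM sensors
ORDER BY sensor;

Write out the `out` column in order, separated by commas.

NULL, NULL, NULL, ok, warn, NULL, NULL, warn, NULL

sensor=B: status=fail vs fail: equal → NULL
sensor=C: status=fail vs fail: equal → NULL
sensor=E: status=fail vs fail: equal → NULL
sensor=H: status=ok vs fail: differ → ok
sensor=K: status=warn vs fail: differ → warn
sensor=L: status=fail vs fail: equal → NULL
sensor=R: status=fail vs fail: equal → NULL
sensor=U: status=warn vs fail: differ → warn
sensor=V: status=fail vs fail: equal → NULL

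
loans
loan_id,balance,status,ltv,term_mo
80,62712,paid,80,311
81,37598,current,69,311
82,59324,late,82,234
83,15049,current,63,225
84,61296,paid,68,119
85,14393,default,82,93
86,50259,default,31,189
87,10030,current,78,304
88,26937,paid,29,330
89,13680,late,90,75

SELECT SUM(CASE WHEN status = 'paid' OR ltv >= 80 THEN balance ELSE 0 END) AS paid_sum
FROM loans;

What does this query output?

238342

loan_id=80: ✓ → 62712
loan_id=81: ✗
loan_id=82: ✓ → 59324
loan_id=83: ✗
loan_id=84: ✓ → 61296
loan_id=85: ✓ → 14393
loan_id=86: ✗
loan_id=87: ✗
loan_id=88: ✓ → 26937
loan_id=89: ✓ → 13680
paid_sum = 62712 + 59324 + 61296 + 14393 + 26937 + 13680 = 238342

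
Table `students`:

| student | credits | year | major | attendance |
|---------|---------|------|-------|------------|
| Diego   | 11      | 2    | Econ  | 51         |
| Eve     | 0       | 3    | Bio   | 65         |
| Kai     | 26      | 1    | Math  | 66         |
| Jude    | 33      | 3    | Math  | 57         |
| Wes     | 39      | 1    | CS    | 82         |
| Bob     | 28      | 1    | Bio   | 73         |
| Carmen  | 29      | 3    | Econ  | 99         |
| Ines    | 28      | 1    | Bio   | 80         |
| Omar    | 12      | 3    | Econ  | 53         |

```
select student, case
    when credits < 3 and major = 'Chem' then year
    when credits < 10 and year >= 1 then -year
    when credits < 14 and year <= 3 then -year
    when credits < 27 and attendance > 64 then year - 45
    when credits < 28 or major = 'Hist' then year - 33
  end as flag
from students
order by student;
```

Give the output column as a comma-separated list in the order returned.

student=Bob: (no match → NULL) → NULL
student=Carmen: (no match → NULL) → NULL
student=Diego: credits < 14 and year <= 3 → -2
student=Eve: credits < 10 and year >= 1 → -3
student=Ines: (no match → NULL) → NULL
student=Jude: (no match → NULL) → NULL
student=Kai: credits < 27 and attendance > 64 → -44
student=Omar: credits < 14 and year <= 3 → -3
student=Wes: (no match → NULL) → NULL

NULL, NULL, -2, -3, NULL, NULL, -44, -3, NULL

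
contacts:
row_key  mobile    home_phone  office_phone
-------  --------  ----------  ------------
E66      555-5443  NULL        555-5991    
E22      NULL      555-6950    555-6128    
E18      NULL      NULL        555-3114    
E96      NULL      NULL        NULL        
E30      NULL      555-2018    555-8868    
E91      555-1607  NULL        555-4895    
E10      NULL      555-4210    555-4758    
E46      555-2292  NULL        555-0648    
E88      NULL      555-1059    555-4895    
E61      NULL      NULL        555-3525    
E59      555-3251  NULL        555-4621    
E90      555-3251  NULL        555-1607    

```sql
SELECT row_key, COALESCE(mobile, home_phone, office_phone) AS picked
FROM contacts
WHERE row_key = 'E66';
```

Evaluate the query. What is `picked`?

row_key = E66: mobile=555-5443, home_phone=NULL, office_phone=555-5991.
mobile=555-5443 → 555-5443

555-5443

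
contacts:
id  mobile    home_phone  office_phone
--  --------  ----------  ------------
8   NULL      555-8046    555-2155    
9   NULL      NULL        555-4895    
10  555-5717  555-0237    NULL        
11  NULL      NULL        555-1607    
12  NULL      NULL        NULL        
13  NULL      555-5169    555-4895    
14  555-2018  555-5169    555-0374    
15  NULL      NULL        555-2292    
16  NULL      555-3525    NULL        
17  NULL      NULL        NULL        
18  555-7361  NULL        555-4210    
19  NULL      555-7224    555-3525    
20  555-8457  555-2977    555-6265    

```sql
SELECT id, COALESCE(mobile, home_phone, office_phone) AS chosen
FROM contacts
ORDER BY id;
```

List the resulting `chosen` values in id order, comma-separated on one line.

id=8: mobile=NULL, home_phone=555-8046 → 555-8046
id=9: mobile=NULL, home_phone=NULL, office_phone=555-4895 → 555-4895
id=10: mobile=555-5717 → 555-5717
id=11: mobile=NULL, home_phone=NULL, office_phone=555-1607 → 555-1607
id=12: mobile=NULL, home_phone=NULL, office_phone=NULL (all NULL) → NULL
id=13: mobile=NULL, home_phone=555-5169 → 555-5169
id=14: mobile=555-2018 → 555-2018
id=15: mobile=NULL, home_phone=NULL, office_phone=555-2292 → 555-2292
id=16: mobile=NULL, home_phone=555-3525 → 555-3525
id=17: mobile=NULL, home_phone=NULL, office_phone=NULL (all NULL) → NULL
id=18: mobile=555-7361 → 555-7361
id=19: mobile=NULL, home_phone=555-7224 → 555-7224
id=20: mobile=555-8457 → 555-8457

555-8046, 555-4895, 555-5717, 555-1607, NULL, 555-5169, 555-2018, 555-2292, 555-3525, NULL, 555-7361, 555-7224, 555-8457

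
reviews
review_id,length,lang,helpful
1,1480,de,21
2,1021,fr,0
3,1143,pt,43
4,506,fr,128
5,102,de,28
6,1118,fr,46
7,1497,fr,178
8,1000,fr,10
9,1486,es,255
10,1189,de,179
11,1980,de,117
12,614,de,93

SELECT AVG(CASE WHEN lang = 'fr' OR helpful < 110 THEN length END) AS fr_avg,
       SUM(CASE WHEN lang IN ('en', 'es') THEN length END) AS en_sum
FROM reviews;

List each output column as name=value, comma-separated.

[fr_avg: lang = 'fr' OR helpful < 110]
review_id=1: ✓ → 1480
review_id=2: ✓ → 1021
review_id=3: ✓ → 1143
review_id=4: ✓ → 506
review_id=5: ✓ → 102
review_id=6: ✓ → 1118
review_id=7: ✓ → 1497
review_id=8: ✓ → 1000
review_id=9: ✗
review_id=10: ✗
review_id=11: ✗
review_id=12: ✓ → 614
fr_avg = (1480 + 1021 + 1143 + 506 + 102 + 1118 + 1497 + 1000 + 614) / 9 = 942.3333333333
—
[en_sum: lang IN ('en', 'es')]
review_id=1: ✗
review_id=2: ✗
review_id=3: ✗
review_id=4: ✗
review_id=5: ✗
review_id=6: ✗
review_id=7: ✗
review_id=8: ✗
review_id=9: ✓ → 1486
review_id=10: ✗
review_id=11: ✗
review_id=12: ✗
en_sum = 1486

fr_avg=942.3333333333, en_sum=1486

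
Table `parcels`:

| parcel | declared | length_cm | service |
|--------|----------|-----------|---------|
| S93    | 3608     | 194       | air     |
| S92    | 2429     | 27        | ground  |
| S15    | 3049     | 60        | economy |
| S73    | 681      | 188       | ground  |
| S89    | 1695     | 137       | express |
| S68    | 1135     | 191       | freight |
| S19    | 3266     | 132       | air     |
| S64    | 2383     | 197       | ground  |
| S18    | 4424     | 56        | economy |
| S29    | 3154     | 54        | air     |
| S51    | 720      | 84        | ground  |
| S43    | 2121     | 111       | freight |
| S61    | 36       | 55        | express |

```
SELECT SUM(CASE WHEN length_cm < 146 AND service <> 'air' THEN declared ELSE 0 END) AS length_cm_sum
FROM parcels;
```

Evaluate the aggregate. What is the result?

parcel=S93: ✗
parcel=S92: ✓ → 2429
parcel=S15: ✓ → 3049
parcel=S73: ✗
parcel=S89: ✓ → 1695
parcel=S68: ✗
parcel=S19: ✗
parcel=S64: ✗
parcel=S18: ✓ → 4424
parcel=S29: ✗
parcel=S51: ✓ → 720
parcel=S43: ✓ → 2121
parcel=S61: ✓ → 36
length_cm_sum = 2429 + 3049 + 1695 + 4424 + 720 + 2121 + 36 = 14474

14474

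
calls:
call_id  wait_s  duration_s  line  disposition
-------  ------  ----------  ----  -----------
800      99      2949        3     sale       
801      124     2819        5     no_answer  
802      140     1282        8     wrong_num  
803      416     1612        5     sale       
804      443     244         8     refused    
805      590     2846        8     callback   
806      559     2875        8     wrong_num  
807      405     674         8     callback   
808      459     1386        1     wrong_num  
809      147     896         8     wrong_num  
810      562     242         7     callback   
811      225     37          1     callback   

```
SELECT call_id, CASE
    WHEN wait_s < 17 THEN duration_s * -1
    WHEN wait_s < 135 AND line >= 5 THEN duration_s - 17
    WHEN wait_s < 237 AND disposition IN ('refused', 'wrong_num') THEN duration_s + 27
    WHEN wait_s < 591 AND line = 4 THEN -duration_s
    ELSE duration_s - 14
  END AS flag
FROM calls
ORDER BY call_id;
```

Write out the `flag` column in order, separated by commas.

call_id=800: ELSE → 2935
call_id=801: wait_s < 135 AND line >= 5 → 2802
call_id=802: wait_s < 237 AND disposition IN ('refused', 'wrong_num') → 1309
call_id=803: ELSE → 1598
call_id=804: ELSE → 230
call_id=805: ELSE → 2832
call_id=806: ELSE → 2861
call_id=807: ELSE → 660
call_id=808: ELSE → 1372
call_id=809: wait_s < 237 AND disposition IN ('refused', 'wrong_num') → 923
call_id=810: ELSE → 228
call_id=811: ELSE → 23

2935, 2802, 1309, 1598, 230, 2832, 2861, 660, 1372, 923, 228, 23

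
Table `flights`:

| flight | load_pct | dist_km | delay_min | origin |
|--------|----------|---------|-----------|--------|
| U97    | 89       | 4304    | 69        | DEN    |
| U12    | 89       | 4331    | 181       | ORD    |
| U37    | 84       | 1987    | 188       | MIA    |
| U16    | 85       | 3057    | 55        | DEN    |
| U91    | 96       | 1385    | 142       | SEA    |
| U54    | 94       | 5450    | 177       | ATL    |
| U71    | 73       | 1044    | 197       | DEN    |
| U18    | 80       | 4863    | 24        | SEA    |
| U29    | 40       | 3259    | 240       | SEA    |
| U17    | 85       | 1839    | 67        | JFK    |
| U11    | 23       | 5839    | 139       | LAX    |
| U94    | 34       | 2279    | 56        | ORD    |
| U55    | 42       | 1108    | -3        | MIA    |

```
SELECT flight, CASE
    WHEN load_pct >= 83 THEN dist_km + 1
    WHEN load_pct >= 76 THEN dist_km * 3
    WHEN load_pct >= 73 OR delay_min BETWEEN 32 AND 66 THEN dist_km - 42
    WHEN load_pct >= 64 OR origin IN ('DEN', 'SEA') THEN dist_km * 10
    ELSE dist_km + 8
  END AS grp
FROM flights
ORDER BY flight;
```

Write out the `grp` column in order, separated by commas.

5847, 4332, 3058, 1840, 14589, 32590, 1988, 5451, 1116, 1002, 1386, 2237, 4305

flight=U11: ELSE → 5847
flight=U12: load_pct >= 83 → 4332
flight=U16: load_pct >= 83 → 3058
flight=U17: load_pct >= 83 → 1840
flight=U18: load_pct >= 76 → 14589
flight=U29: load_pct >= 64 OR origin IN ('DEN', 'SEA') → 32590
flight=U37: load_pct >= 83 → 1988
flight=U54: load_pct >= 83 → 5451
flight=U55: ELSE → 1116
flight=U71: load_pct >= 73 OR delay_min BETWEEN 32 AND 66 → 1002
flight=U91: load_pct >= 83 → 1386
flight=U94: load_pct >= 73 OR delay_min BETWEEN 32 AND 66 → 2237
flight=U97: load_pct >= 83 → 4305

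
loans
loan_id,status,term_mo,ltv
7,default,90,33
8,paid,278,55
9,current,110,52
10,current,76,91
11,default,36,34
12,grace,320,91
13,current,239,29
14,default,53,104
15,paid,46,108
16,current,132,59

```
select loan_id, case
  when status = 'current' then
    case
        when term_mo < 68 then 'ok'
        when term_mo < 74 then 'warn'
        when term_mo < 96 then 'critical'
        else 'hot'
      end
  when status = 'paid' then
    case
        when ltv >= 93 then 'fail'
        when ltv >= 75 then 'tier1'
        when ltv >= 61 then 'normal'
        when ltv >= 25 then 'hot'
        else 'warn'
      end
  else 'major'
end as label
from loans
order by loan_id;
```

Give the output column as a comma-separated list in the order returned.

loan_id=7: status='default' → outer ELSE → major
loan_id=8: status='paid' → inner[ltv >= 25] → hot
loan_id=9: status='current' → inner[ELSE] → hot
loan_id=10: status='current' → inner[term_mo < 96] → critical
loan_id=11: status='default' → outer ELSE → major
loan_id=12: status='grace' → outer ELSE → major
loan_id=13: status='current' → inner[ELSE] → hot
loan_id=14: status='default' → outer ELSE → major
loan_id=15: status='paid' → inner[ltv >= 93] → fail
loan_id=16: status='current' → inner[ELSE] → hot

major, hot, hot, critical, major, major, hot, major, fail, hot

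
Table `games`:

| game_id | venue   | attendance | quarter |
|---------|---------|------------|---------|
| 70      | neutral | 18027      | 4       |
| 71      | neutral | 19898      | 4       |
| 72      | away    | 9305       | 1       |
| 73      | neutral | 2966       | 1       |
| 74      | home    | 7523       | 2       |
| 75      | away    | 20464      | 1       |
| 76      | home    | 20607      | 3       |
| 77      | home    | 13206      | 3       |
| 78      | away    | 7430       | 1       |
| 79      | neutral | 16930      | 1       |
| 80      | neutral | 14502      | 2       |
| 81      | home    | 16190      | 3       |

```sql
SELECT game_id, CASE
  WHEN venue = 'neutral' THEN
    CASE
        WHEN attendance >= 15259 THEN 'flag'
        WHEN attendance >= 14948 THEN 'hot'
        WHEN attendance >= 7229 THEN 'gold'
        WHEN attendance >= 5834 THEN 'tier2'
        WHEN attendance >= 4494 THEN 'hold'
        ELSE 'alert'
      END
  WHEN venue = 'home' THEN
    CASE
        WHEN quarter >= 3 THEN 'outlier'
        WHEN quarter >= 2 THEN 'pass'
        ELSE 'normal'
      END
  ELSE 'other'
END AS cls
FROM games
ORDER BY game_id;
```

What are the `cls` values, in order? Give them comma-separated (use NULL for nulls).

game_id=70: venue='neutral' → inner[attendance >= 15259] → flag
game_id=71: venue='neutral' → inner[attendance >= 15259] → flag
game_id=72: venue='away' → outer ELSE → other
game_id=73: venue='neutral' → inner[ELSE] → alert
game_id=74: venue='home' → inner[quarter >= 2] → pass
game_id=75: venue='away' → outer ELSE → other
game_id=76: venue='home' → inner[quarter >= 3] → outlier
game_id=77: venue='home' → inner[quarter >= 3] → outlier
game_id=78: venue='away' → outer ELSE → other
game_id=79: venue='neutral' → inner[attendance >= 15259] → flag
game_id=80: venue='neutral' → inner[attendance >= 7229] → gold
game_id=81: venue='home' → inner[quarter >= 3] → outlier

flag, flag, other, alert, pass, other, outlier, outlier, other, flag, gold, outlier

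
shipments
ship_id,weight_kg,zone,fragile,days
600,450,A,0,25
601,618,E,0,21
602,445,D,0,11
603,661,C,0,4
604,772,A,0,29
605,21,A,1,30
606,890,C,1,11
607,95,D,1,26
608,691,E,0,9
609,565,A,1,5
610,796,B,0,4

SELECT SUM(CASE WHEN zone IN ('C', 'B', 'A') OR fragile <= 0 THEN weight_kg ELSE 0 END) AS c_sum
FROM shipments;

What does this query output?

5909

ship_id=600: ✓ → 450
ship_id=601: ✓ → 618
ship_id=602: ✓ → 445
ship_id=603: ✓ → 661
ship_id=604: ✓ → 772
ship_id=605: ✓ → 21
ship_id=606: ✓ → 890
ship_id=607: ✗
ship_id=608: ✓ → 691
ship_id=609: ✓ → 565
ship_id=610: ✓ → 796
c_sum = 450 + 618 + 445 + 661 + 772 + 21 + 890 + 691 + 565 + 796 = 5909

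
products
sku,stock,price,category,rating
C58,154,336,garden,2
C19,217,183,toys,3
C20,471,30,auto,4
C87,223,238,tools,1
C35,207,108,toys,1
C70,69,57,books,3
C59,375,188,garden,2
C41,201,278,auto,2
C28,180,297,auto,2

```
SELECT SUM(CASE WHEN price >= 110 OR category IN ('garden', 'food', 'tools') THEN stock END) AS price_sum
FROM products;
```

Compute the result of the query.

sku=C58: ✓ → 154
sku=C19: ✓ → 217
sku=C20: ✗
sku=C87: ✓ → 223
sku=C35: ✗
sku=C70: ✗
sku=C59: ✓ → 375
sku=C41: ✓ → 201
sku=C28: ✓ → 180
price_sum = 154 + 217 + 223 + 375 + 201 + 180 = 1350

1350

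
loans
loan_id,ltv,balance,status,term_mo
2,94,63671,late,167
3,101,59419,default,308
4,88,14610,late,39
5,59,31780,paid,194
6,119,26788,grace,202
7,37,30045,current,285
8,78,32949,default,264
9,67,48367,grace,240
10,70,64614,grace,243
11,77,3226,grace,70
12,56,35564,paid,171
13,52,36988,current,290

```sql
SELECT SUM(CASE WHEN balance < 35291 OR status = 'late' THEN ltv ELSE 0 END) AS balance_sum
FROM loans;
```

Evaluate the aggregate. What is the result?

552

loan_id=2: ✓ → 94
loan_id=3: ✗
loan_id=4: ✓ → 88
loan_id=5: ✓ → 59
loan_id=6: ✓ → 119
loan_id=7: ✓ → 37
loan_id=8: ✓ → 78
loan_id=9: ✗
loan_id=10: ✗
loan_id=11: ✓ → 77
loan_id=12: ✗
loan_id=13: ✗
balance_sum = 94 + 88 + 59 + 119 + 37 + 78 + 77 = 552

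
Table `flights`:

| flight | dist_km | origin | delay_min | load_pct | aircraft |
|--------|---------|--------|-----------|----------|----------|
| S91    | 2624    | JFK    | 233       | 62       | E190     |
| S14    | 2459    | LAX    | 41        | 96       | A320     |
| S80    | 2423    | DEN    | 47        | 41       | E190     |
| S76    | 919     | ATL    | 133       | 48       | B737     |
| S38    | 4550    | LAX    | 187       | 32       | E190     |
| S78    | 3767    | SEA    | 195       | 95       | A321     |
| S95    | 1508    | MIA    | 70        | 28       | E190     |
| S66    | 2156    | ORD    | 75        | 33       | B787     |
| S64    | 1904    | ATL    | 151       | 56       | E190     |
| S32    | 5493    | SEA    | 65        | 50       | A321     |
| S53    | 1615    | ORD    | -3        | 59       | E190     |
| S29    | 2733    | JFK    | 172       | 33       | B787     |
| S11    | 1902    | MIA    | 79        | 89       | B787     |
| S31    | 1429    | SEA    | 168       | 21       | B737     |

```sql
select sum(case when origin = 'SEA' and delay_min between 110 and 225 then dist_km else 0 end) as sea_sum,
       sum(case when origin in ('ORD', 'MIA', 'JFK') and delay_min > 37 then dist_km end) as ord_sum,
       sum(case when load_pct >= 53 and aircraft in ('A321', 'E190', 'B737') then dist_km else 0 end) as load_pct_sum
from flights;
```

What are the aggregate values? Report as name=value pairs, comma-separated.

[sea_sum: origin = 'SEA' and delay_min between 110 and 225]
flight=S91: ✗
flight=S14: ✗
flight=S80: ✗
flight=S76: ✗
flight=S38: ✗
flight=S78: ✓ → 3767
flight=S95: ✗
flight=S66: ✗
flight=S64: ✗
flight=S32: ✗
flight=S53: ✗
flight=S29: ✗
flight=S11: ✗
flight=S31: ✓ → 1429
sea_sum = 3767 + 1429 = 5196
—
[ord_sum: origin in ('ORD', 'MIA', 'JFK') and delay_min > 37]
flight=S91: ✓ → 2624
flight=S14: ✗
flight=S80: ✗
flight=S76: ✗
flight=S38: ✗
flight=S78: ✗
flight=S95: ✓ → 1508
flight=S66: ✓ → 2156
flight=S64: ✗
flight=S32: ✗
flight=S53: ✗
flight=S29: ✓ → 2733
flight=S11: ✓ → 1902
flight=S31: ✗
ord_sum = 2624 + 1508 + 2156 + 2733 + 1902 = 10923
—
[load_pct_sum: load_pct >= 53 and aircraft in ('A321', 'E190', 'B737')]
flight=S91: ✓ → 2624
flight=S14: ✗
flight=S80: ✗
flight=S76: ✗
flight=S38: ✗
flight=S78: ✓ → 3767
flight=S95: ✗
flight=S66: ✗
flight=S64: ✓ → 1904
flight=S32: ✗
flight=S53: ✓ → 1615
flight=S29: ✗
flight=S11: ✗
flight=S31: ✗
load_pct_sum = 2624 + 3767 + 1904 + 1615 = 9910

sea_sum=5196, ord_sum=10923, load_pct_sum=9910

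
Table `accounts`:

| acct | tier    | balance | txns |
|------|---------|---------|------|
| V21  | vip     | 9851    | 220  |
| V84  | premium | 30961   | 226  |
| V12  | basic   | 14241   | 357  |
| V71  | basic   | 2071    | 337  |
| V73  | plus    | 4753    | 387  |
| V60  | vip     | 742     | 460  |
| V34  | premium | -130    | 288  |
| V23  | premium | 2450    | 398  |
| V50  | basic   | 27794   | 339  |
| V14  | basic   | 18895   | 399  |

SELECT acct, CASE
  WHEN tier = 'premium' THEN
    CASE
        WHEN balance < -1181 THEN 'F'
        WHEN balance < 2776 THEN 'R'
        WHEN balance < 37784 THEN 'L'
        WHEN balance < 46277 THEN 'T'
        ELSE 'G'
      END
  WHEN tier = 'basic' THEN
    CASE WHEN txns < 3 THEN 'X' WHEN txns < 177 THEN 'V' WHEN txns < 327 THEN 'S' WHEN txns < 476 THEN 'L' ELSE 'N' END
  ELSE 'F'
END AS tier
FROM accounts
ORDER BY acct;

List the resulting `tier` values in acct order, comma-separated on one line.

L, L, F, R, R, L, F, L, F, L

acct=V12: tier='basic' → inner[txns < 476] → L
acct=V14: tier='basic' → inner[txns < 476] → L
acct=V21: tier='vip' → outer ELSE → F
acct=V23: tier='premium' → inner[balance < 2776] → R
acct=V34: tier='premium' → inner[balance < 2776] → R
acct=V50: tier='basic' → inner[txns < 476] → L
acct=V60: tier='vip' → outer ELSE → F
acct=V71: tier='basic' → inner[txns < 476] → L
acct=V73: tier='plus' → outer ELSE → F
acct=V84: tier='premium' → inner[balance < 37784] → L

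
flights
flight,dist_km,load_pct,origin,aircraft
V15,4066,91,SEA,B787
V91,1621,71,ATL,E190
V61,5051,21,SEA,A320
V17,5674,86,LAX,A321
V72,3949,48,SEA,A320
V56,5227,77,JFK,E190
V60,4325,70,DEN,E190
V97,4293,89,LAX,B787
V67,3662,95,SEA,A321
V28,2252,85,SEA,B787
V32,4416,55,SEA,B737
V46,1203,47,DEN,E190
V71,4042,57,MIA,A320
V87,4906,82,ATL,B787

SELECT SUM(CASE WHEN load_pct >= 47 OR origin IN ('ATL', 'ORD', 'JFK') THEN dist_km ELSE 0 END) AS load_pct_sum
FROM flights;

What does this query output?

49636

flight=V15: ✓ → 4066
flight=V91: ✓ → 1621
flight=V61: ✗
flight=V17: ✓ → 5674
flight=V72: ✓ → 3949
flight=V56: ✓ → 5227
flight=V60: ✓ → 4325
flight=V97: ✓ → 4293
flight=V67: ✓ → 3662
flight=V28: ✓ → 2252
flight=V32: ✓ → 4416
flight=V46: ✓ → 1203
flight=V71: ✓ → 4042
flight=V87: ✓ → 4906
load_pct_sum = 4066 + 1621 + 5674 + 3949 + 5227 + 4325 + 4293 + 3662 + 2252 + 4416 + 1203 + 4042 + 4906 = 49636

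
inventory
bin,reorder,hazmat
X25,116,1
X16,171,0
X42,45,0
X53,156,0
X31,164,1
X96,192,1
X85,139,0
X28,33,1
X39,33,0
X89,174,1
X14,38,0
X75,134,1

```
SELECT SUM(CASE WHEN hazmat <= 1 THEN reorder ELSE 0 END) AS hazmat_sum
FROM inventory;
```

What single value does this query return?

bin=X25: ✓ → 116
bin=X16: ✓ → 171
bin=X42: ✓ → 45
bin=X53: ✓ → 156
bin=X31: ✓ → 164
bin=X96: ✓ → 192
bin=X85: ✓ → 139
bin=X28: ✓ → 33
bin=X39: ✓ → 33
bin=X89: ✓ → 174
bin=X14: ✓ → 38
bin=X75: ✓ → 134
hazmat_sum = 116 + 171 + 45 + 156 + 164 + 192 + 139 + 33 + 33 + 174 + 38 + 134 = 1395

1395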